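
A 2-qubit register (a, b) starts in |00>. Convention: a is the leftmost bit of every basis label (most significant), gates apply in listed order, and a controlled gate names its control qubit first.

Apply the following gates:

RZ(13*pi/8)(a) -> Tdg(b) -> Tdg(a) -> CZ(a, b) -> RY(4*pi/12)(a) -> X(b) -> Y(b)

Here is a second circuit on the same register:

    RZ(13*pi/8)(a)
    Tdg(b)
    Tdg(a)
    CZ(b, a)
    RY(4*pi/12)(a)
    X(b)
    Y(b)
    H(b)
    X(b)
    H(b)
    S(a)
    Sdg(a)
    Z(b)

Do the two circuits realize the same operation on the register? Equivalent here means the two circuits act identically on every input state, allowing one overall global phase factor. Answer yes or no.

Yes: on every input state the two circuits agree up to one overall phase factor.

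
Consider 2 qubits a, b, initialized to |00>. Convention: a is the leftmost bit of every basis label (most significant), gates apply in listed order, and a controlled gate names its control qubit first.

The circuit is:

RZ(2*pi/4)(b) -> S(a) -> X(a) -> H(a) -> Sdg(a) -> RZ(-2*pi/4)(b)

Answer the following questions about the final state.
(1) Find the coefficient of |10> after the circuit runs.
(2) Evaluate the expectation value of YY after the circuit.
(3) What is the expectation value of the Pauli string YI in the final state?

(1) |10> carries amplitude sqrt(2)*I/2 in the final state.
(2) In the final state, YY has expectation 0.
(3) The observable YI averages to 1.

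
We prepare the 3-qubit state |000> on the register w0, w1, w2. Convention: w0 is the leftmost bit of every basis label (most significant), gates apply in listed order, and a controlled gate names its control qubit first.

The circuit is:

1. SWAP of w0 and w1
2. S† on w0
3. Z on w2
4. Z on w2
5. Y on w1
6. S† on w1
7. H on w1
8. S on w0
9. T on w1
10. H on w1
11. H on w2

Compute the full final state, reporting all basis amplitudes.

The resulting statevector has amplitude sqrt(2)*(1 - exp(I*pi/4))/4 on |000>, sqrt(2)*(1 - exp(I*pi/4))/4 on |001>, sqrt(2)*(1 + exp(I*pi/4))/4 on |010>, sqrt(2)*(1 + exp(I*pi/4))/4 on |011>, 0 on |100>, 0 on |101>, 0 on |110>, 0 on |111>.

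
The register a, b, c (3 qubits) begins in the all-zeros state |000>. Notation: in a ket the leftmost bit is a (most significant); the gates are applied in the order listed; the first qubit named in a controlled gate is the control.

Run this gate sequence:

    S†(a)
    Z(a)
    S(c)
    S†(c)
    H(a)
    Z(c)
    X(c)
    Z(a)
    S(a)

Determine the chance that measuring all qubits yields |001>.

Outcome |001> occurs with probability 1/2.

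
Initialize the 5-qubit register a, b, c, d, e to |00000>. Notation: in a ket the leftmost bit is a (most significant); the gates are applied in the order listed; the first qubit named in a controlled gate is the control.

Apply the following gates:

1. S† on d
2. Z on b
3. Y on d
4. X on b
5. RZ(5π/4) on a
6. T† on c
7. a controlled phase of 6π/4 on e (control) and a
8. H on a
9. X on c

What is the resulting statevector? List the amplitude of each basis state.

After the circuit, the state carries amplitude -sqrt(2)*exp(7*I*pi/8)/2 on |01110>, -sqrt(2)*exp(7*I*pi/8)/2 on |11110>, and 0 on every other basis state.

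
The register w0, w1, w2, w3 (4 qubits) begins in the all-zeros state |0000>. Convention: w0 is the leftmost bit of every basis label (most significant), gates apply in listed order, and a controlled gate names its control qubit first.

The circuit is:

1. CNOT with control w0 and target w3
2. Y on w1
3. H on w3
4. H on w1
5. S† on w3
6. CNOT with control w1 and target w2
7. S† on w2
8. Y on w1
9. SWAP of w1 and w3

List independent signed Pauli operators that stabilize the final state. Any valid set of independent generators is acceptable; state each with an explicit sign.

The final state is stabilized by the group generated by -IYII, +IIXY, +ZIII, -IIZZ; other independent generating sets are equally valid.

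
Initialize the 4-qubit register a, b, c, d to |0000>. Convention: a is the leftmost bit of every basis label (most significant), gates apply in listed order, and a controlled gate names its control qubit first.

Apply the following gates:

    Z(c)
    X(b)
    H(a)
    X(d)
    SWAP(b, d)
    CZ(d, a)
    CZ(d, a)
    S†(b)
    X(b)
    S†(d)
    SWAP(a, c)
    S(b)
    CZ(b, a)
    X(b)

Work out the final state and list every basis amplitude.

The final amplitudes are -sqrt(2)/2 on |0101>, -sqrt(2)/2 on |0111>, and 0 on every other basis state.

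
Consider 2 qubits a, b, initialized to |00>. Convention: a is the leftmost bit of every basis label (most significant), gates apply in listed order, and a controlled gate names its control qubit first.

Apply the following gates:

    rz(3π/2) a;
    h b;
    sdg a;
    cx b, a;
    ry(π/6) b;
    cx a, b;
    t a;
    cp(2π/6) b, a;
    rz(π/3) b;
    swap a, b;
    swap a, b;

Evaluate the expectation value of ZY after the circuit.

In the final state, ZY has expectation sqrt(3)/4.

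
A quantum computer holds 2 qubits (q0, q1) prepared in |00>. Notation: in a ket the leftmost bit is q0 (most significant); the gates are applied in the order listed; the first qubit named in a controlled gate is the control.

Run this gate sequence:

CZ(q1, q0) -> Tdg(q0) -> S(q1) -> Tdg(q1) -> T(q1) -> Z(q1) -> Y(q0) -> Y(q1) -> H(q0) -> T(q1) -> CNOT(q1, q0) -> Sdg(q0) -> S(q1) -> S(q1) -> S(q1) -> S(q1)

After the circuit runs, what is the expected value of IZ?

The observable IZ averages to -1. Key observation: the block from step 13 through step 16 cancels to the identity and can be dropped.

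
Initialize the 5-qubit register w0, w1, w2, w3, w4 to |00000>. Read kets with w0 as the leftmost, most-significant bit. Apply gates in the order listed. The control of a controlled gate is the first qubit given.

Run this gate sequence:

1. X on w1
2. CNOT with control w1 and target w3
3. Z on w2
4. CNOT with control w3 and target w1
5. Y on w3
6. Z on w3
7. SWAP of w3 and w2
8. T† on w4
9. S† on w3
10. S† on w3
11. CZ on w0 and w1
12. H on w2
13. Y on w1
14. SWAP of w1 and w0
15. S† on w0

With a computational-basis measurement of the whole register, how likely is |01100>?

Outcome |01100> occurs with probability 0.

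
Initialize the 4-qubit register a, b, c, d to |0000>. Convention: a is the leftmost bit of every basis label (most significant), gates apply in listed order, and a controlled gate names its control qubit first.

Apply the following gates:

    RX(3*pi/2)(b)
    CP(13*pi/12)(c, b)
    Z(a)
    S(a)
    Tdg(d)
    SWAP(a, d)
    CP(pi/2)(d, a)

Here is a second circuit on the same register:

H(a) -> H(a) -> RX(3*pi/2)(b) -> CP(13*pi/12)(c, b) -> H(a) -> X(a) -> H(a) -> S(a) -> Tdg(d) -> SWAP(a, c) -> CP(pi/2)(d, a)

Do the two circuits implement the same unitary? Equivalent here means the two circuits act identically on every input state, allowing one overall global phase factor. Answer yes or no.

No, they are not equivalent — no single phase factor reconciles the two unitaries.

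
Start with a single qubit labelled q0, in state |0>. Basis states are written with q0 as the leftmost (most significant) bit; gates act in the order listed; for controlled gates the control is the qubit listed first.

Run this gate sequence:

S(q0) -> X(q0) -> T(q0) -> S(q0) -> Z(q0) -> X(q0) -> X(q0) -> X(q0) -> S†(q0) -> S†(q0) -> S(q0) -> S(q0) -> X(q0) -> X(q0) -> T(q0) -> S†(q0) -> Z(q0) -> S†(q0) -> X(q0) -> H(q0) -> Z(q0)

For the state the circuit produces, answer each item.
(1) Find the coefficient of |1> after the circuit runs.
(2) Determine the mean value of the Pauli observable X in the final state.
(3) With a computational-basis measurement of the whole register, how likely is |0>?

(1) The amplitude on |1> is -sqrt(2)*exp(3*I*pi/4)/2. Key observation: steps 7-14 multiply out to the identity, so the circuit reduces to the remaining gates.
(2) The observable X averages to 1.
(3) A full measurement returns |0> with probability 1/2.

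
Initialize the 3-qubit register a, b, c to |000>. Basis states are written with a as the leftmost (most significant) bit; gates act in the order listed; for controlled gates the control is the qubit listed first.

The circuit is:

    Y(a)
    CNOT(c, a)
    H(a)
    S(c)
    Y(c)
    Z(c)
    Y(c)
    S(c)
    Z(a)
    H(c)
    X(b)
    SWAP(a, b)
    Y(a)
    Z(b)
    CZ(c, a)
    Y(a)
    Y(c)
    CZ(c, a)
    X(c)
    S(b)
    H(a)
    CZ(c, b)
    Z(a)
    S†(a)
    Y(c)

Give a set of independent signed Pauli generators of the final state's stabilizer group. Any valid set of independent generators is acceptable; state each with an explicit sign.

The stabilizer group can be generated by -YII, +IYZ, -IZX, among other valid generating sets.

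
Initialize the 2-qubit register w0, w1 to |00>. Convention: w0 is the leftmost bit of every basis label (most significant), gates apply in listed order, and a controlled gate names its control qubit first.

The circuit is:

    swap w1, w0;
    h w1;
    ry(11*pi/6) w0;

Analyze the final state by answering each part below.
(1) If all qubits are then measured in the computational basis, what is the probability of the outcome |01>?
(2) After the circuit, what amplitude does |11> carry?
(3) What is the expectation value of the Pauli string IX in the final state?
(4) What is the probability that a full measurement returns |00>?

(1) The probability of measuring |01> is sqrt(3)/8 + 1/4.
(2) The amplitude on |11> is -1/4 + sqrt(3)/4.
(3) In the final state, IX has expectation 1.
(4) A full measurement returns |00> with probability sqrt(3)/8 + 1/4.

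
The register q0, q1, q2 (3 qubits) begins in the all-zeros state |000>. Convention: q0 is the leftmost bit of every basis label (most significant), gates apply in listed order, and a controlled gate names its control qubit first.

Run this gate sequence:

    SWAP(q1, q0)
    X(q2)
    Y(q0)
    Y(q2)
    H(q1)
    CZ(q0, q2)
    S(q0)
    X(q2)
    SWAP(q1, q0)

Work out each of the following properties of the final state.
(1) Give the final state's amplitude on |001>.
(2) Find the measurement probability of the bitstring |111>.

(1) The final state's coefficient on |001> equals 0.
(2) The probability of measuring |111> is 1/2.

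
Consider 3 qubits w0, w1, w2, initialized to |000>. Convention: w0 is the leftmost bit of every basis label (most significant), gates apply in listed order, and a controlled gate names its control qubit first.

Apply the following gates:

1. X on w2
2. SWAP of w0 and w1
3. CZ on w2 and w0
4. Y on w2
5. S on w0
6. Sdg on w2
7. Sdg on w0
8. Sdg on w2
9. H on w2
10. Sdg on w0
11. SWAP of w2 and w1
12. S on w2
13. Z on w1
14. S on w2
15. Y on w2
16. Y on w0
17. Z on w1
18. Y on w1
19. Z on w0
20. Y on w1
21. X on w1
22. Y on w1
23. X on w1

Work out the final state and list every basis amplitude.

After the circuit, the state carries amplitude sqrt(2)/2 on |101>, -sqrt(2)/2 on |111>, and 0 on every other basis state.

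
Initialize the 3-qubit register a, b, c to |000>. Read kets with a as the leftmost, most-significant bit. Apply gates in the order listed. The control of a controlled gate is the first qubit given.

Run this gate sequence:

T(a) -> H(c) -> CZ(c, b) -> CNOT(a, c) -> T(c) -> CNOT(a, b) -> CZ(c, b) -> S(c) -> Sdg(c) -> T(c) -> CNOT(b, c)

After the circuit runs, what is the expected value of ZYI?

In the final state, ZYI has expectation 0. Key observation: the block from step 8 through step 9 cancels to the identity and can be dropped.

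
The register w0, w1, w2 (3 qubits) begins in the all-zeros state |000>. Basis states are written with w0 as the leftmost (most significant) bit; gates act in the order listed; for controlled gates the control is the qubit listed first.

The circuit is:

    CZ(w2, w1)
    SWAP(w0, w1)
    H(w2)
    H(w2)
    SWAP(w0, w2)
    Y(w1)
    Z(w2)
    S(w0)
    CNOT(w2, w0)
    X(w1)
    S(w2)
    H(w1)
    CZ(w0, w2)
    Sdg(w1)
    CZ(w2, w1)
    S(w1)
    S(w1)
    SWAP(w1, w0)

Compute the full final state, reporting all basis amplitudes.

The resulting statevector has amplitude sqrt(2)*I/2 on |000>, -sqrt(2)/2 on |100>, and 0 on every other basis state.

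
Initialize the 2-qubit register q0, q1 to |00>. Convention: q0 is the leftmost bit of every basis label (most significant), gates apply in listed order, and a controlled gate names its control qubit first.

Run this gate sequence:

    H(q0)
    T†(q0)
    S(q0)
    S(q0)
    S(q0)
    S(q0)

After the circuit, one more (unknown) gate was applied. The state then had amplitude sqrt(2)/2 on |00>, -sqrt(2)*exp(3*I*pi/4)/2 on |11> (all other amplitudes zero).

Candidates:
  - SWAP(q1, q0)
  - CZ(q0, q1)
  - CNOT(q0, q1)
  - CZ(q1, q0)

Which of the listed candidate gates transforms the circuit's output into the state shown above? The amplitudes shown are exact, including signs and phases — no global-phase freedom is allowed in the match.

The unique candidate consistent with the amplitudes is CNOT(q0, q1).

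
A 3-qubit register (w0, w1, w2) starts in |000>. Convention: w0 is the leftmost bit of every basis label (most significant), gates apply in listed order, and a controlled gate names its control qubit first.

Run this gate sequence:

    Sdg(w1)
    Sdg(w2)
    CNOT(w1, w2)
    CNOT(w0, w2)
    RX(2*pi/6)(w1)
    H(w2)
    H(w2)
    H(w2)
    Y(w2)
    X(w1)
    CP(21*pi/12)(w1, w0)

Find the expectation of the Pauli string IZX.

In the final state, IZX has expectation 1/2.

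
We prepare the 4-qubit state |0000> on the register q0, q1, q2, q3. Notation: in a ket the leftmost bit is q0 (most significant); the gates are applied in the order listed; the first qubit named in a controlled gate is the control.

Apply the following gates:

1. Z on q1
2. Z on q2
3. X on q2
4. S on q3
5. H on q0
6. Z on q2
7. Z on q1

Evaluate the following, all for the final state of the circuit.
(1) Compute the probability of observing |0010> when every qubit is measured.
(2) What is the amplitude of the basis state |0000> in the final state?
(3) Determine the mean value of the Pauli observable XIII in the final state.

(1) A full measurement returns |0010> with probability 1/2.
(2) The final state's coefficient on |0000> equals 0.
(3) In the final state, XIII has expectation 1.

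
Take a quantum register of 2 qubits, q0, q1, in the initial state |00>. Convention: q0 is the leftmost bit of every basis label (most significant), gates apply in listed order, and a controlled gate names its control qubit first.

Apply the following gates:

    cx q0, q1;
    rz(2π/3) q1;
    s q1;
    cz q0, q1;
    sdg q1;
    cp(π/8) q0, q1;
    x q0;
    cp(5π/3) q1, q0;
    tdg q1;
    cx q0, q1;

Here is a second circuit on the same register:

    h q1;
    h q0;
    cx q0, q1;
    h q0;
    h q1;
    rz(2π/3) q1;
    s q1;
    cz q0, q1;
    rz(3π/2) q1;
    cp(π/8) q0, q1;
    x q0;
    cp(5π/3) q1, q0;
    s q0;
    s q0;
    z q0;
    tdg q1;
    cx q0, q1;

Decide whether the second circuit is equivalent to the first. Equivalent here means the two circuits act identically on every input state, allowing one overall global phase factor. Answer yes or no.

No, they are not equivalent — no single phase factor reconciles the two unitaries.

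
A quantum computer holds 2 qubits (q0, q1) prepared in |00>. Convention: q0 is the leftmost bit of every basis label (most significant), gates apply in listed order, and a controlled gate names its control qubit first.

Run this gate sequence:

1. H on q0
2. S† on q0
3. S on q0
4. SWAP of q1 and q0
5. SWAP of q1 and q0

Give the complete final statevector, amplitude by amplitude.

The final amplitudes are sqrt(2)/2 on |00>, 0 on |01>, sqrt(2)/2 on |10>, 0 on |11>. Key observation: steps 4-5 multiply out to the identity, so the circuit reduces to the remaining gates.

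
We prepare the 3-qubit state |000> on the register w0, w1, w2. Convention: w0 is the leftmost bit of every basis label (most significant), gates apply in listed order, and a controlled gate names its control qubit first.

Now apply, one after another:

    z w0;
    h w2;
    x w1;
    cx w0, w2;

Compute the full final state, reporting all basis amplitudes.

The final amplitudes are sqrt(2)/2 on |010>, sqrt(2)/2 on |011>, and 0 on every other basis state.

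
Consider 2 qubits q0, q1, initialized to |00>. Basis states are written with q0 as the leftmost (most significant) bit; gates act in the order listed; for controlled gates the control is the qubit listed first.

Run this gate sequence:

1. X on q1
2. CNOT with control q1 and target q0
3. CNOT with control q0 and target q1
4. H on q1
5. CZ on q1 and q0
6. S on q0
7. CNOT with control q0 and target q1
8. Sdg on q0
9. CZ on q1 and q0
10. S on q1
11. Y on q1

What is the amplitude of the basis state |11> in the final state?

The final state's coefficient on |11> equals -sqrt(2)*I/2.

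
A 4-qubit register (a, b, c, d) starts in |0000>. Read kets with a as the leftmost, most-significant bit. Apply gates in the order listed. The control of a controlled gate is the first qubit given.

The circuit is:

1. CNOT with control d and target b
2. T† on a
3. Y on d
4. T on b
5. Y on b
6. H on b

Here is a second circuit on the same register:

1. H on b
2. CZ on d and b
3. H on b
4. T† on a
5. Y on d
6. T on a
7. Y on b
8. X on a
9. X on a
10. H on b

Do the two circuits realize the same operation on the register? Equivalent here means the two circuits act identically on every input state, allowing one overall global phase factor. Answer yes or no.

No: there is an input state on which the two circuits produce genuinely different outputs (not merely differing by a phase).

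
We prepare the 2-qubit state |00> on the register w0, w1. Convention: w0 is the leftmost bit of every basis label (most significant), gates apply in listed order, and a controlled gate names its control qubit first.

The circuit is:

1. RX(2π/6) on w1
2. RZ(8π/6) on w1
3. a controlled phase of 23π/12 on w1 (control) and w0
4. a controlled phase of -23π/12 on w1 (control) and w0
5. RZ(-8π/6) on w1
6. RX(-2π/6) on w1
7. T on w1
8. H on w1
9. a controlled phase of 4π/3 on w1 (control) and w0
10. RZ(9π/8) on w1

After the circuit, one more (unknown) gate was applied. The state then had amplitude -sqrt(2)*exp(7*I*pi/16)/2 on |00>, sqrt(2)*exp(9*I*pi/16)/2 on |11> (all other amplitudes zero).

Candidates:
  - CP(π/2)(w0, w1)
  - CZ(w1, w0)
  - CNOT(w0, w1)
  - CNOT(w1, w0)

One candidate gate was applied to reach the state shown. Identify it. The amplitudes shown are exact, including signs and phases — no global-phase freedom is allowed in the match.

The applied gate was CNOT(w1, w0). Key observation: gates 1-6 undo each other exactly, leaving only the rest of the circuit to track.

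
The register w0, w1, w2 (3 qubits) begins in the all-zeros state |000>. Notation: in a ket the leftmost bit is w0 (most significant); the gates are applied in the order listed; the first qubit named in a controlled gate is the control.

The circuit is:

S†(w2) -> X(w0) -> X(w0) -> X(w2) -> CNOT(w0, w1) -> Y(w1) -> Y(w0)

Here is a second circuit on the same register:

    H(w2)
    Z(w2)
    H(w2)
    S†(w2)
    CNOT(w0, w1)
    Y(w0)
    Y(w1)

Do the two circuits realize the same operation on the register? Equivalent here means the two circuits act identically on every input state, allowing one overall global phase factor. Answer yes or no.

No, they are not equivalent — no single phase factor reconciles the two unitaries.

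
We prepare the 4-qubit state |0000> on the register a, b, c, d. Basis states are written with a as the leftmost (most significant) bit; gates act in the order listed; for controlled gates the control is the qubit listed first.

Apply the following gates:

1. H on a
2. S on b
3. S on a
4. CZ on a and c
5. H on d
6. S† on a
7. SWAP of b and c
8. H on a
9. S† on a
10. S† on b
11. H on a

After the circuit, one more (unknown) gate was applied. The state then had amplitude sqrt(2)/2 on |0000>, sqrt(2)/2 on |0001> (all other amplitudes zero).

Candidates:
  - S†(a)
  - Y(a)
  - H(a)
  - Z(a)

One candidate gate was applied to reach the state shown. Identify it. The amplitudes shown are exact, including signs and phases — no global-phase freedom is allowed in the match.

The unique candidate consistent with the amplitudes is H(a).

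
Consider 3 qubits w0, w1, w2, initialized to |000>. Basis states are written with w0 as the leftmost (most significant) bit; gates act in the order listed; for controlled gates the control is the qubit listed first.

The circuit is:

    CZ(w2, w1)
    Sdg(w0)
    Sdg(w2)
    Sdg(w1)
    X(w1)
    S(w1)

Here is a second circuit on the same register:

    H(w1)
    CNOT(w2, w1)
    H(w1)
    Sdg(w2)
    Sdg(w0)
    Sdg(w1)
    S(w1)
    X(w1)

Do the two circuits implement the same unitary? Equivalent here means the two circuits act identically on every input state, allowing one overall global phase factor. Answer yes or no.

No, they are not equivalent — no single phase factor reconciles the two unitaries.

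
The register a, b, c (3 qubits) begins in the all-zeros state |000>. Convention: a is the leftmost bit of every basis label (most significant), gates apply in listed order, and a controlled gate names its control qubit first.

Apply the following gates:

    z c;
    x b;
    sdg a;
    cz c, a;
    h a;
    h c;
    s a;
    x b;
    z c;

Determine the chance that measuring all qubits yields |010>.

The probability of measuring |010> is 0.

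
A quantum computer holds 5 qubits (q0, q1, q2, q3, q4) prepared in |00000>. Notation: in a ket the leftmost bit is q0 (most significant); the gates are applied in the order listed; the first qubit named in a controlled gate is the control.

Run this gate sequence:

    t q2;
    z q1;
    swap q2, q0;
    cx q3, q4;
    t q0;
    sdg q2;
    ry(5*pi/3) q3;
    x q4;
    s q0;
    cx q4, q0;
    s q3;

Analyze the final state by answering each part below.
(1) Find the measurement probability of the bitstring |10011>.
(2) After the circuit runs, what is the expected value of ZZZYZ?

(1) Outcome |10011> occurs with probability 1/4.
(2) The observable ZZZYZ averages to -sqrt(3)/2.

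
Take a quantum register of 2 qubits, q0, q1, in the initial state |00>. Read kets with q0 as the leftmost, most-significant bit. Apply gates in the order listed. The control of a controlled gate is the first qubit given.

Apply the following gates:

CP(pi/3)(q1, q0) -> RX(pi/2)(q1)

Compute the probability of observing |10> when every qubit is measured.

The probability of measuring |10> is 0.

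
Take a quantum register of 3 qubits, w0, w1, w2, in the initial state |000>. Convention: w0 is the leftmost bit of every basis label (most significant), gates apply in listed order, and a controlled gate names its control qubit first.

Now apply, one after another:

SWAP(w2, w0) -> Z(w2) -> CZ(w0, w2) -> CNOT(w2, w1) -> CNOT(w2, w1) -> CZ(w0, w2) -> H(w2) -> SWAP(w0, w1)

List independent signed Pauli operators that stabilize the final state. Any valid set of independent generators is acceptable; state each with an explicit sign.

The stabilizer group can be generated by +IIX, +ZII, +IZI, among other valid generating sets.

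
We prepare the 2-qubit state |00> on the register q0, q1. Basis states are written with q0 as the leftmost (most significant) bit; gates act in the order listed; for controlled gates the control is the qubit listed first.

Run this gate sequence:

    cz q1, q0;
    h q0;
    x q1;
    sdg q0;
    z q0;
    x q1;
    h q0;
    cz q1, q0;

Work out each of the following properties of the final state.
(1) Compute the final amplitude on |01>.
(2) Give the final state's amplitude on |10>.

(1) |01> carries amplitude 0 in the final state.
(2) |10> carries amplitude 1/2 - I/2 in the final state.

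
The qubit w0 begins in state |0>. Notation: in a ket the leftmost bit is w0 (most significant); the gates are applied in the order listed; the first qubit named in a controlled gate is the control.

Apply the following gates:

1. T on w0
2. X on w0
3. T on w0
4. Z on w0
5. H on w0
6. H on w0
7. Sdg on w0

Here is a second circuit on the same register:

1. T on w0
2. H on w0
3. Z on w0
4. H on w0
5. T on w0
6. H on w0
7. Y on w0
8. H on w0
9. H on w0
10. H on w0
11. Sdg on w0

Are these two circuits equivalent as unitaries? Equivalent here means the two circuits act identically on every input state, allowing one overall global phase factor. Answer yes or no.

No, they are not equivalent — no single phase factor reconciles the two unitaries.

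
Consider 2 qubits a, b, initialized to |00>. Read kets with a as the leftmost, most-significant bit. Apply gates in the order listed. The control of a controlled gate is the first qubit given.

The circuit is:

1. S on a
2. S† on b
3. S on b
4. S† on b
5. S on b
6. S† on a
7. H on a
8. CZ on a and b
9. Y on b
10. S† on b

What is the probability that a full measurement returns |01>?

The probability of measuring |01> is 1/2.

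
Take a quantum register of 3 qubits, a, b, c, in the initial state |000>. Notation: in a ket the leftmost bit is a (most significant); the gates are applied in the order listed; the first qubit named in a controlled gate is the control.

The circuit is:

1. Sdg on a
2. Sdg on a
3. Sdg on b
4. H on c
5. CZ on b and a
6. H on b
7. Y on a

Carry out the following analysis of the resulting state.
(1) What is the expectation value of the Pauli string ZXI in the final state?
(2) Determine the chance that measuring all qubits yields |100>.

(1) The observable ZXI averages to -1.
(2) A full measurement returns |100> with probability 1/4.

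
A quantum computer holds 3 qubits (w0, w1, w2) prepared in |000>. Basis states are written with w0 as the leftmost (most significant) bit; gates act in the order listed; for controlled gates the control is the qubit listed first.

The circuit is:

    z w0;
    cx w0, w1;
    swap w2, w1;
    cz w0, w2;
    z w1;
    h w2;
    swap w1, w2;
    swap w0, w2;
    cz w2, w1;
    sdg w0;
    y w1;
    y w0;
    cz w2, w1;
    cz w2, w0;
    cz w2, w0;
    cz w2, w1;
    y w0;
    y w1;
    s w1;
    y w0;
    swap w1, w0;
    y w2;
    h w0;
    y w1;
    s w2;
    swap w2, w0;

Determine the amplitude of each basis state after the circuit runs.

The resulting statevector has amplitude -1/2 - I/2 on |100>, -1/2 + I/2 on |101>, and 0 on every other basis state. Key observation: gates 11-18 undo each other exactly, leaving only the rest of the circuit to track.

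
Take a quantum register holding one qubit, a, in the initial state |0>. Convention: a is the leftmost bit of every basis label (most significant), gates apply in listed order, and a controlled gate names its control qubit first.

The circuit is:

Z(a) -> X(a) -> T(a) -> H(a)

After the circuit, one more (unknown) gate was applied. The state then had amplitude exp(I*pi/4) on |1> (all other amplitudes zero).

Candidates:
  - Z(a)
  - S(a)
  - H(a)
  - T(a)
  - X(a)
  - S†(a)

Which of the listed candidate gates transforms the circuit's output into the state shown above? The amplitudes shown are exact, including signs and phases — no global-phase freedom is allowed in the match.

It was H(a) that produced the state shown.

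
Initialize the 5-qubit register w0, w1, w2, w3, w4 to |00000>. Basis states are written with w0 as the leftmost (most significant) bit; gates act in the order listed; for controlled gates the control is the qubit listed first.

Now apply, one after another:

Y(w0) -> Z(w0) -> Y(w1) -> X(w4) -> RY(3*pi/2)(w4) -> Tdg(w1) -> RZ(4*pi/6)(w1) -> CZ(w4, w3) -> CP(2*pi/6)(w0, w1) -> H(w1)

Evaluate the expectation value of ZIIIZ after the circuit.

The expectation value of ZIIIZ is 0.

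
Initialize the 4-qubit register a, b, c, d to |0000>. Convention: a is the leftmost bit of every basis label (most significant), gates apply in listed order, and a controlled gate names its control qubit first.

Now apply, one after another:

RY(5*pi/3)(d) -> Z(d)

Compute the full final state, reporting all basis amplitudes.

The resulting statevector has amplitude -sqrt(3)/2 on |0000>, -1/2 on |0001>, and 0 on every other basis state.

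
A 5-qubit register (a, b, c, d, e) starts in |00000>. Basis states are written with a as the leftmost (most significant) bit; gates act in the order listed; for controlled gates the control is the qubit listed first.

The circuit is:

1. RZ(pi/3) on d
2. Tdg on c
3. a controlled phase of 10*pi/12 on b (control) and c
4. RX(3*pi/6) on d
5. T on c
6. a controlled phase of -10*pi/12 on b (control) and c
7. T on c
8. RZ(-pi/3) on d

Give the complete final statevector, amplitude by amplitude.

The final amplitudes are sqrt(2)/2 on |00000>, -sqrt(2)*exp(I*pi/6)/2 on |00010>, and 0 on every other basis state.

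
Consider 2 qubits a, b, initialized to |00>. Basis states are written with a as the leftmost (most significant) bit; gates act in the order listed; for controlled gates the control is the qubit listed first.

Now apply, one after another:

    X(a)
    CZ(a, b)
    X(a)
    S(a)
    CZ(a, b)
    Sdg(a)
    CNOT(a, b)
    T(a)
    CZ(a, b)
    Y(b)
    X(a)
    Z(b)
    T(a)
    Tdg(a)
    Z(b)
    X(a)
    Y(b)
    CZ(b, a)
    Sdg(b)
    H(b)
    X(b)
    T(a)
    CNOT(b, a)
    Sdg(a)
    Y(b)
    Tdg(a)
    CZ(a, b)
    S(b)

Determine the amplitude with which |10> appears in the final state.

The final state's coefficient on |10> equals sqrt(2)*exp(3*I*pi/4)/2. Key observation: steps 10-17 multiply out to the identity, so the circuit reduces to the remaining gates.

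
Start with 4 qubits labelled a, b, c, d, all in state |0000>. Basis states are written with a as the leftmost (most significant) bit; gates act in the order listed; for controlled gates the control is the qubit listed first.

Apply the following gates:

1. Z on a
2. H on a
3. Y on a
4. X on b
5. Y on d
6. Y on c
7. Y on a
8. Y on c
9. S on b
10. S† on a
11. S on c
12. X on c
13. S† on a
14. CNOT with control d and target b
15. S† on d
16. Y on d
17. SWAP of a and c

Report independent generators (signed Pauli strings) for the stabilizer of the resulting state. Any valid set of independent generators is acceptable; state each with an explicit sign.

The stabilizer group can be generated by -IIXI, -ZIII, +IZII, +IIIZ, among other valid generating sets.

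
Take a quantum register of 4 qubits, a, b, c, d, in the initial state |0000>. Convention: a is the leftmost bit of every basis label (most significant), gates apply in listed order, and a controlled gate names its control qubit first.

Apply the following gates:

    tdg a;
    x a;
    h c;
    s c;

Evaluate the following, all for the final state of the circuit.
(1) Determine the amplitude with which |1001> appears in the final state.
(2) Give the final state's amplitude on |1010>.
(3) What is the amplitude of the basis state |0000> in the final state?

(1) The final state's coefficient on |1001> equals 0.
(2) The amplitude on |1010> is sqrt(2)*I/2.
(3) The final state's coefficient on |0000> equals 0.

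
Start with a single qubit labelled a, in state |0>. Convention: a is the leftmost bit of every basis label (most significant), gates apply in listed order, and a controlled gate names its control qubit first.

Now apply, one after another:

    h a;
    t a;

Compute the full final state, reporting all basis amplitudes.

The final amplitudes are sqrt(2)/2 on |0>, sqrt(2)*exp(I*pi/4)/2 on |1>.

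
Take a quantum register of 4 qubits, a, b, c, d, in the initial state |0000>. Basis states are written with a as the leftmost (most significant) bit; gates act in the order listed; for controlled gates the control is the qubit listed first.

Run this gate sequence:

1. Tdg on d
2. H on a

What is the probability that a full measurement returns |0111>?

A full measurement returns |0111> with probability 0.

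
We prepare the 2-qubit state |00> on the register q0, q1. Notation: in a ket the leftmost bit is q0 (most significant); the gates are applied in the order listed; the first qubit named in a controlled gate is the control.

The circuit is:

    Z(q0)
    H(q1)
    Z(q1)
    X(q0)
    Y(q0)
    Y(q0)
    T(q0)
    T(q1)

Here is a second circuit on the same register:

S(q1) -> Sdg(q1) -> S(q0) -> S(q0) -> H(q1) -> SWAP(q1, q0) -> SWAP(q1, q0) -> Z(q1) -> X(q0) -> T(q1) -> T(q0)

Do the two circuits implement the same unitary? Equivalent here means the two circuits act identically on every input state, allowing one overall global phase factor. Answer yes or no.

Yes — the two circuits implement the same unitary up to a global phase.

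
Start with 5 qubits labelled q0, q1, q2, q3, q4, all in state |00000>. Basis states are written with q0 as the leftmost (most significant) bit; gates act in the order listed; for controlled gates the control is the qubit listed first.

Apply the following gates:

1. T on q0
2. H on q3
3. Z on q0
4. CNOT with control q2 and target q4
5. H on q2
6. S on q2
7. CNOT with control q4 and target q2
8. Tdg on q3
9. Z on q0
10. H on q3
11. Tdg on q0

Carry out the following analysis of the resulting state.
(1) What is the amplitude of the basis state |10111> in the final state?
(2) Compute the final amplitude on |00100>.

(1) |10111> carries amplitude 0 in the final state.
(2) The amplitude on |00100> is sqrt(2)*(exp(I*pi/4) + I)/4.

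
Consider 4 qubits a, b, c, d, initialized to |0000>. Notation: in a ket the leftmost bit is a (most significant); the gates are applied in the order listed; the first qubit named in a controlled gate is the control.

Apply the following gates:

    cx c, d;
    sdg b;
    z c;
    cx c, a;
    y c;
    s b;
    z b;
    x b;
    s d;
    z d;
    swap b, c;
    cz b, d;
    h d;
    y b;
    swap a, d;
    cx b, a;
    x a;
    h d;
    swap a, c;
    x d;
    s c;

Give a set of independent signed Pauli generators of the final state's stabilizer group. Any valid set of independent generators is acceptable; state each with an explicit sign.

The stabilizer group can be generated by +IIYI, +IIIX, -ZIII, +IZII, among other valid generating sets.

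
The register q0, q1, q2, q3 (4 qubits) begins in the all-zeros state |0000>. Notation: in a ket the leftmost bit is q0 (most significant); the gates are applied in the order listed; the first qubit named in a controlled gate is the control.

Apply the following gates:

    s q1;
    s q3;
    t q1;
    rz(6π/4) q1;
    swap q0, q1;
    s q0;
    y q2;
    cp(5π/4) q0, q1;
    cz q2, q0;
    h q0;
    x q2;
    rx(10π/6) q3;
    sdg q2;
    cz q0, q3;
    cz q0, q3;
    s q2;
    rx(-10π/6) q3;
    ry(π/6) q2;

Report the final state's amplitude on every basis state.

The final amplitudes are (-sqrt(3) - 1)*exp(3*I*pi/4)/4 on |0000>, (1 - sqrt(3))*exp(3*I*pi/4)/4 on |0010>, (-sqrt(3) - 1)*exp(3*I*pi/4)/4 on |1000>, (1 - sqrt(3))*exp(3*I*pi/4)/4 on |1010>, and 0 on every other basis state. Key observation: the block from step 12 through step 17 cancels to the identity and can be dropped.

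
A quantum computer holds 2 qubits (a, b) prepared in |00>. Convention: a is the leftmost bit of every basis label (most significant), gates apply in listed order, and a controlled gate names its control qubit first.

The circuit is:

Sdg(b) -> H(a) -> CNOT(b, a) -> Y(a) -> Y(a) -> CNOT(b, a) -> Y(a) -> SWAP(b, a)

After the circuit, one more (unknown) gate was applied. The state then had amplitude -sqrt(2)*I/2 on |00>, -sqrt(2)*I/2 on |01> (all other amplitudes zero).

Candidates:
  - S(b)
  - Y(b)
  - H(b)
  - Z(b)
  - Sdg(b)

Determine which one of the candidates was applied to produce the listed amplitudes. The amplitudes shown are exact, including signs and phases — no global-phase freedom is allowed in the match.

It was Z(b) that produced the state shown. Key observation: the block from step 3 through step 6 cancels to the identity and can be dropped.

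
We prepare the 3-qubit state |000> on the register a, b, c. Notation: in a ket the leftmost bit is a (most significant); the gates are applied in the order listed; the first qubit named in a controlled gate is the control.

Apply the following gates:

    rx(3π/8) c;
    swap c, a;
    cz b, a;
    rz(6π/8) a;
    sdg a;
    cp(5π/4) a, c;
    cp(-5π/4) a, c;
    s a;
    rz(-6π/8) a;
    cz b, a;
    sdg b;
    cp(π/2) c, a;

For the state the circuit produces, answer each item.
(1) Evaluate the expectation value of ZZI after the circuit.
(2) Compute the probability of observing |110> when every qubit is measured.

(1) The expectation value of ZZI is sqrt(2 - sqrt(2))/2. Key observation: the block from step 3 through step 10 cancels to the identity and can be dropped.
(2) A full measurement returns |110> with probability 0.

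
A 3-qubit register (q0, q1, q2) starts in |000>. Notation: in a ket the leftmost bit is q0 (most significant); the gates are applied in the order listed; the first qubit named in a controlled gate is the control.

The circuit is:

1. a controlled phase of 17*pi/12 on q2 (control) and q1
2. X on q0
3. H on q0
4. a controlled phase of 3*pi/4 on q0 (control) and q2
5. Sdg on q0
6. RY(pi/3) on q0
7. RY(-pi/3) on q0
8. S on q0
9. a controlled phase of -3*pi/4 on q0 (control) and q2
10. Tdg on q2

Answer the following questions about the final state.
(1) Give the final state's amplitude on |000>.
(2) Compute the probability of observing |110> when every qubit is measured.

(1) The amplitude on |000> is sqrt(2)/2. Key observation: gates 4-9 undo each other exactly, leaving only the rest of the circuit to track.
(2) The probability of measuring |110> is 0.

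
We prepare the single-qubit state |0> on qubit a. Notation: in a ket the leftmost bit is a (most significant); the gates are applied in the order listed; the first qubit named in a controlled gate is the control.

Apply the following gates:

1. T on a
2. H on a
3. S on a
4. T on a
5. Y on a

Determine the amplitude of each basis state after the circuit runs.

After the circuit, the state carries amplitude sqrt(2)*exp(I*pi/4)/2 on |0>, sqrt(2)*I/2 on |1>.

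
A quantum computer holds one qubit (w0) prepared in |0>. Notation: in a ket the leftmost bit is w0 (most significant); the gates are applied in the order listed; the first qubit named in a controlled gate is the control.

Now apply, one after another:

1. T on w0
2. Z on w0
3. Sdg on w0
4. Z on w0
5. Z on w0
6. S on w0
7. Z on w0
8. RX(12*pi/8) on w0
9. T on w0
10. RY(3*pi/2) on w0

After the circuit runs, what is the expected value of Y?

The expectation value of Y is sqrt(2)/2.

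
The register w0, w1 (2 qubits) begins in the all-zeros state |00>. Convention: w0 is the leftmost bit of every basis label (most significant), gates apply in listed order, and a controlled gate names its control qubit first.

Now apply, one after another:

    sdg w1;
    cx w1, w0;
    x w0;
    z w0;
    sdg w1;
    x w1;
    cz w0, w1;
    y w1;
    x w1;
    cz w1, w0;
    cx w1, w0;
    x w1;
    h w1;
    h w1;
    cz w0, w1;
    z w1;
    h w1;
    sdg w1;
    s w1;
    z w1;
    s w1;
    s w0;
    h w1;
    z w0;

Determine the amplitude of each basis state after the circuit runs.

The resulting statevector has amplitude 1/2 + I/2 on |00>, -1/2 + I/2 on |01>, 0 on |10>, 0 on |11>.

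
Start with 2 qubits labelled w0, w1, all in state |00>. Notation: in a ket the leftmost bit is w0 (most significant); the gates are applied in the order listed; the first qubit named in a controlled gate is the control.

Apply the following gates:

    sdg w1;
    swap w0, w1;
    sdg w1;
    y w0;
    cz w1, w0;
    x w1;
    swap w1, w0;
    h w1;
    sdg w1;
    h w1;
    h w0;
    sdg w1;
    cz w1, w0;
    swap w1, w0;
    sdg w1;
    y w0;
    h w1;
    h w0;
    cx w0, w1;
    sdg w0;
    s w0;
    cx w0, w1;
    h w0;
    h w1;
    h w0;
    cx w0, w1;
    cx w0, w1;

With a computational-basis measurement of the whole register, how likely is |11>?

A full measurement returns |11> with probability 1/2. Key observation: gates 17-24 undo each other exactly, leaving only the rest of the circuit to track.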